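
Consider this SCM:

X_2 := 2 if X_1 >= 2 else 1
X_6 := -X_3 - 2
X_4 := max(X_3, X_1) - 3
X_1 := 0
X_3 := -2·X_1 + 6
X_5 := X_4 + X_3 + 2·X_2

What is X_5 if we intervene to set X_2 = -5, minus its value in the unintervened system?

-12

do(X_2=-5) replaces the equation X_2 := 2 if X_1 >= 2 else 1 with the constant X_2 = -5.
X_3 = -2·X_1 + 6  [with X_1=0]  = 6
X_4 = max(X_3, X_1) - 3  [with X_3=6, X_1=0]  = 3
X_5 = X_4 + X_3 + 2·X_2  [with X_4=3, X_3=6, X_2=-5]  = -1
Without intervention: X_2 = 2 if X_1 >= 2 else 1  [with X_1=0]  = 1; X_3 = -2·X_1 + 6  [with X_1=0]  = 6; X_4 = max(X_3, X_1) - 3  [with X_3=6, X_1=0]  = 3; X_5 = X_4 + X_3 + 2·X_2  [with X_4=3, X_3=6, X_2=1]  = 11.
Change = -1 − 11 = -12.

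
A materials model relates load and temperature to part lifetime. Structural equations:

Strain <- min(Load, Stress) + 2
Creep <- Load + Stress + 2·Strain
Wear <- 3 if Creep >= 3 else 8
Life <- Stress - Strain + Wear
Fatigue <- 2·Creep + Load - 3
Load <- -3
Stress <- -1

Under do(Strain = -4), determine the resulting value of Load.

Under do(Strain=-4), the mechanism Strain <- min(Load, Stress) + 2 is discarded; Strain is fixed at -4.
Load is not downstream of the intervention, so its value is determined by the original equations.

-3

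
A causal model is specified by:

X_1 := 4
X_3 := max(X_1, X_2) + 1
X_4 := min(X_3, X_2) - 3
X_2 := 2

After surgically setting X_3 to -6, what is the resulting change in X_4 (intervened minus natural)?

The intervention breaks the incoming arrows to X_3: X_3 := max(X_1, X_2) + 1 no longer applies, and X_3 = -6.
X_4 = min(X_3, X_2) - 3  [with X_3=-6, X_2=2]  = -9
Without intervention: X_3 = max(X_1, X_2) + 1  [with X_1=4, X_2=2]  = 5; X_4 = min(X_3, X_2) - 3  [with X_3=5, X_2=2]  = -1.
Change = -9 − (-1) = -8.

-8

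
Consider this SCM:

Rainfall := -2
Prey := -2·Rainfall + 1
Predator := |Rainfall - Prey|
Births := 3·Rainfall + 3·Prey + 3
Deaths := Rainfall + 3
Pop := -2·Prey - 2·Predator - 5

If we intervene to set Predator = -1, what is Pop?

-13

The intervention breaks the incoming arrows to Predator: Predator := |Rainfall - Prey| no longer applies, and Predator = -1.
Prey = -2·Rainfall + 1  [with Rainfall=-2]  = 5
Pop = -2·Prey - 2·Predator - 5  [with Prey=5, Predator=-1]  = -13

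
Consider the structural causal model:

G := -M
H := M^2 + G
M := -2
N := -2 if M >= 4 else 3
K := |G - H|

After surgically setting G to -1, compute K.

Under do(G=-1), the mechanism G := -M is discarded; G is fixed at -1.
H = M^2 + G  [with M=-2, G=-1]  = 3
K = |G - H|  [with G=-1, H=3]  = 4

4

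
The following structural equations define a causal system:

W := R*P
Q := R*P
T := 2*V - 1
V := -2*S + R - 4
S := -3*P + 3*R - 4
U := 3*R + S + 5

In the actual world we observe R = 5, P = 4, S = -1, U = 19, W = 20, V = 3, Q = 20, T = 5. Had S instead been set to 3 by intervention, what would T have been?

The intervention breaks the incoming arrows to S: S := -3*P + 3*R - 4 no longer applies, and S = 3.
V = -2*S + R - 4  [with S=3, R=5]  = -5
T = 2*V - 1  [with V=-5]  = -11

-11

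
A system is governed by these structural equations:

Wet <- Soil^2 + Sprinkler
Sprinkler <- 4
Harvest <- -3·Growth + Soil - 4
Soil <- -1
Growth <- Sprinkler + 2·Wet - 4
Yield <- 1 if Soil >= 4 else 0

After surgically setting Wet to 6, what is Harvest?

The intervention breaks the incoming arrows to Wet: Wet <- Soil^2 + Sprinkler no longer applies, and Wet = 6.
Growth = Sprinkler + 2·Wet - 4  [with Sprinkler=4, Wet=6]  = 12
Harvest = -3·Growth + Soil - 4  [with Growth=12, Soil=-1]  = -41

-41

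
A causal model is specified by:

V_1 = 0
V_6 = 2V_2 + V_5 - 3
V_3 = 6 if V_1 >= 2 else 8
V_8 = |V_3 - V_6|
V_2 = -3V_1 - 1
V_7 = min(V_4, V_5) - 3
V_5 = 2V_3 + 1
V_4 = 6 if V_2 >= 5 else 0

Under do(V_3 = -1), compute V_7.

The intervention breaks the incoming arrows to V_3: V_3 = 6 if V_1 >= 2 else 8 no longer applies, and V_3 = -1.
V_2 = -3V_1 - 1  [with V_1=0]  = -1
V_4 = 6 if V_2 >= 5 else 0  [with V_2=-1]  = 0
V_5 = 2V_3 + 1  [with V_3=-1]  = -1
V_7 = min(V_4, V_5) - 3  [with V_4=0, V_5=-1]  = -4

-4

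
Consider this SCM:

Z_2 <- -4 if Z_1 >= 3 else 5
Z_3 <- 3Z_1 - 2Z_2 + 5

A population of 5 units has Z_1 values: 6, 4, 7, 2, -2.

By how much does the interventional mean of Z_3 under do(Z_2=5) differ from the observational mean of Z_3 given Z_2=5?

The intervention sets Z_2=5 in all 5 units regardless of Z_1. Recomputing Z_3 per unit gives 13, 7, 16, 1, -11; average 5.2.
Observing Z_2=5 restricts to units where Z_2's equation naturally yields 5: Z_1 ∈ {2, -2}. In that subpopulation Z_3 = 1, -11, mean -5.
Difference = 5.2 − (-5) = 10.2.

10.2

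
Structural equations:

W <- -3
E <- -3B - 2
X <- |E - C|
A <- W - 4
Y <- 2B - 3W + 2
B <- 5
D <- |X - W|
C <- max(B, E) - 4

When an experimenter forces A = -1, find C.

do(A=-1) replaces the equation A <- W - 4 with the constant A = -1.
C is not downstream of the intervention, so its value is determined by the original equations.
E = -3B - 2  [with B=5]  = -17
C = max(B, E) - 4  [with B=5, E=-17]  = 1

1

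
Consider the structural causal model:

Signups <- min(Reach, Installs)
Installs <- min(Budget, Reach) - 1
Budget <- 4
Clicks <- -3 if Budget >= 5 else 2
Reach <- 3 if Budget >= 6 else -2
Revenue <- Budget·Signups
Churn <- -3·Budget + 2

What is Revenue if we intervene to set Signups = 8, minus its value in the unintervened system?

44

Under do(Signups=8), the mechanism Signups <- min(Reach, Installs) is discarded; Signups is fixed at 8.
Revenue = Budget·Signups  [with Budget=4, Signups=8]  = 32
Without intervention: Reach = 3 if Budget >= 6 else -2  [with Budget=4]  = -2; Installs = min(Budget, Reach) - 1  [with Budget=4, Reach=-2]  = -3; Signups = min(Reach, Installs)  [with Reach=-2, Installs=-3]  = -3; Revenue = Budget·Signups  [with Budget=4, Signups=-3]  = -12.
Change = 32 − (-12) = 44.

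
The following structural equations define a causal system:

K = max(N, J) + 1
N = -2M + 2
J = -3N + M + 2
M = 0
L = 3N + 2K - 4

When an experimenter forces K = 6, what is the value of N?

2

The intervention breaks the incoming arrows to K: K = max(N, J) + 1 no longer applies, and K = 6.
Since N is not a descendant of the intervened variable, it is unaffected.
N = -2M + 2  [with M=0]  = 2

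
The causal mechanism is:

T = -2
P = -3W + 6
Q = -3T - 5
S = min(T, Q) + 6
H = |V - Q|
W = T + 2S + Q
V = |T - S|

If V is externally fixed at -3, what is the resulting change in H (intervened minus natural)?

-1

Under do(V=-3), the mechanism V = |T - S| is discarded; V is fixed at -3.
Q = -3T - 5  [with T=-2]  = 1
H = |V - Q|  [with V=-3, Q=1]  = 4
Without intervention: Q = -3T - 5  [with T=-2]  = 1; S = min(T, Q) + 6  [with T=-2, Q=1]  = 4; V = |T - S|  [with T=-2, S=4]  = 6; H = |V - Q|  [with V=6, Q=1]  = 5.
Change = 4 − 5 = -1.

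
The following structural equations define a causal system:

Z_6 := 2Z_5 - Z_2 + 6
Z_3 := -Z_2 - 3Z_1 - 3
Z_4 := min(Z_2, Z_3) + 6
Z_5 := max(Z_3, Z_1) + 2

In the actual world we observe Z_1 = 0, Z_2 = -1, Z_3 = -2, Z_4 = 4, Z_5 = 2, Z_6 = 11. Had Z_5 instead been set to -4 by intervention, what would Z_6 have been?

-1

The intervention breaks the incoming arrows to Z_5: Z_5 := max(Z_3, Z_1) + 2 no longer applies, and Z_5 = -4.
Z_6 = 2Z_5 - Z_2 + 6  [with Z_5=-4, Z_2=-1]  = -1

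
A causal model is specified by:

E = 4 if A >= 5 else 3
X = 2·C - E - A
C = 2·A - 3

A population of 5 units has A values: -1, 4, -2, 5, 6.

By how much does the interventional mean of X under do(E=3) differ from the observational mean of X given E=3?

6.2

Every unit gets E=3 under the intervention. X values become -12, 3, -15, 6, 9; E[X|do(E=3)] = -1.8.
Observing E=3 restricts to units where E's equation naturally yields 3: A ∈ {-1, 4, -2}. In that subpopulation X = -12, 3, -15, mean -8.
Difference = -1.8 − (-8) = 6.2.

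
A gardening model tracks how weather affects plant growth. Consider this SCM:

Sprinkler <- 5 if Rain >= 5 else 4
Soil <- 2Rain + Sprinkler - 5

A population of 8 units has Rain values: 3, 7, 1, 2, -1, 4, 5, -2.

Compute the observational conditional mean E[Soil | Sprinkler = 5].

E[Soil|Sprinkler=5] averages over only the 2 units with Sprinkler=5 (Rain = 7, 5): Soil = 14, 10, mean 12.

12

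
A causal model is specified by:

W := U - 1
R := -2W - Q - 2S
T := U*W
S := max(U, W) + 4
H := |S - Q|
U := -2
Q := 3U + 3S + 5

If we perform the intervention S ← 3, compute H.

5

The intervention breaks the incoming arrows to S: S := max(U, W) + 4 no longer applies, and S = 3.
Q = 3U + 3S + 5  [with U=-2, S=3]  = 8
H = |S - Q|  [with S=3, Q=8]  = 5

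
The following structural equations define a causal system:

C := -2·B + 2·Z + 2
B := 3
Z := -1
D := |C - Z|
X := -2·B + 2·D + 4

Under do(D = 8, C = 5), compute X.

14

The joint intervention fixes D = 8, C = 5, removing each variable's own equation.
X = -2·B + 2·D + 4  [with B=3, D=8]  = 14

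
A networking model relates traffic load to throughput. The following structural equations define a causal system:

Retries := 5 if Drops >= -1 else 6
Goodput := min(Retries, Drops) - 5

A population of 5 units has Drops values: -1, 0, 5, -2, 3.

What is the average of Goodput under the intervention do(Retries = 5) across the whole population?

-4

Every unit gets Retries=5 under the intervention. Goodput values become -6, -5, 0, -7, -2; E[Goodput|do(Retries=5)] = -4.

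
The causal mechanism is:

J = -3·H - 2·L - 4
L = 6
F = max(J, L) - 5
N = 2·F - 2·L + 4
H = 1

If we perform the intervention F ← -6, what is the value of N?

-20

Intervening sets F = -6 and removes its equation (F = max(J, L) - 5).
N = 2·F - 2·L + 4  [with F=-6, L=6]  = -20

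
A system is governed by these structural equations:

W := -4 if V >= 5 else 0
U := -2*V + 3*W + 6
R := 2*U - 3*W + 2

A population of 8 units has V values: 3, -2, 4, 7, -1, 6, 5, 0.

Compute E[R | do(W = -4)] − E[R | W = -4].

do(W=-4) breaks W's dependence on V. With W=-4 fixed, R across the units is -10, 10, -14, -26, 6, -22, -18, 2, mean -9.
E[R|W=-4] averages over only the 3 units with W=-4 (V = 7, 6, 5): R = -26, -22, -18, mean -22.
Difference = -9 − (-22) = 13.

13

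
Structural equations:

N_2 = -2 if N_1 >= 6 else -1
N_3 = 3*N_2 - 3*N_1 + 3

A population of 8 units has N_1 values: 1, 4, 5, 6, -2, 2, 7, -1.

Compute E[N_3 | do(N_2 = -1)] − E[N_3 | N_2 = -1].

-3.75

Every unit gets N_2=-1 under the intervention. N_3 values become -3, -12, -15, -18, 6, -6, -21, 3; E[N_3|do(N_2=-1)] = -8.25.
Conditioning on N_2=-1 selects the 6 unit(s) with N_1 ∈ {1, 4, 5, -2, 2, -1}. Their N_3 values: -3, -12, -15, 6, -6, 3. Mean = -4.5.
Difference = -8.25 − (-4.5) = -3.75.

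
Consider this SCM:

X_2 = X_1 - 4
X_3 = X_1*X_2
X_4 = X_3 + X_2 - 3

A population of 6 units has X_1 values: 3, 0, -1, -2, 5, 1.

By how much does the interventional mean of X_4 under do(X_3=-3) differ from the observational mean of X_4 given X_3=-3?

Every unit gets X_3=-3 under the intervention. X_4 values become -7, -10, -11, -12, -5, -9; E[X_4|do(X_3=-3)] = -9.
Conditioning on X_3=-3 selects the 2 unit(s) with X_1 ∈ {3, 1}. Their X_4 values: -7, -9. Mean = -8.
Difference = -9 − (-8) = -1.

-1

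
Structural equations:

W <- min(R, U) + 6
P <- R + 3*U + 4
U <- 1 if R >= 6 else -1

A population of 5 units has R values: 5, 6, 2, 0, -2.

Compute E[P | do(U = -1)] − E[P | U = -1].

Every unit gets U=-1 under the intervention. P values become 6, 7, 3, 1, -1; E[P|do(U=-1)] = 3.2.
Observing U=-1 restricts to units where U's equation naturally yields -1: R ∈ {5, 2, 0, -2}. In that subpopulation P = 6, 3, 1, -1, mean 2.25.
Difference = 3.2 − 2.25 = 0.95.

0.95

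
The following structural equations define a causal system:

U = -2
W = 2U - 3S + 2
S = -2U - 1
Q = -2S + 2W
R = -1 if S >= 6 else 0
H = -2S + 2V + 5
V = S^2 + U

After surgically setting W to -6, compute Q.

The intervention breaks the incoming arrows to W: W = 2U - 3S + 2 no longer applies, and W = -6.
S = -2U - 1  [with U=-2]  = 3
Q = -2S + 2W  [with S=3, W=-6]  = -18

-18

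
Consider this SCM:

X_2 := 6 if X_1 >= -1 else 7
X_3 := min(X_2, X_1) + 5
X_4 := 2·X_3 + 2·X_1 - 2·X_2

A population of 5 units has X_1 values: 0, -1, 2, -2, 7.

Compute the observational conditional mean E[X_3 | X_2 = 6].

6.75

E[X_3|X_2=6] averages over only the 4 units with X_2=6 (X_1 = 0, -1, 2, 7): X_3 = 5, 4, 7, 11, mean 6.75.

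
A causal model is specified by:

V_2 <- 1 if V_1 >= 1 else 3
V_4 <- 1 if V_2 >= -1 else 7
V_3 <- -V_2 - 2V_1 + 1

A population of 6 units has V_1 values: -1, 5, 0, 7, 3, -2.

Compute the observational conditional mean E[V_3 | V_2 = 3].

0

E[V_3|V_2=3] averages over only the 3 units with V_2=3 (V_1 = -1, 0, -2): V_3 = 0, -2, 2, mean 0.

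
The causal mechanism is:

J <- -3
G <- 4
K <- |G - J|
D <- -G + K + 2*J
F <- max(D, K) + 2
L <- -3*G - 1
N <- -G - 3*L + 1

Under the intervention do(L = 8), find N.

-27

Intervening sets L = 8 and removes its equation (L <- -3*G - 1).
N = -G - 3*L + 1  [with G=4, L=8]  = -27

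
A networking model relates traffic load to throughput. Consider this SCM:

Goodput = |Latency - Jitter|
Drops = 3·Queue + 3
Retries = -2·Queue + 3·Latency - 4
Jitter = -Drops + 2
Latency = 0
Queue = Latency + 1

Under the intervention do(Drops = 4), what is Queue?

Under do(Drops=4), the mechanism Drops = 3·Queue + 3 is discarded; Drops is fixed at 4.
Since Queue is not a descendant of the intervened variable, it is unaffected.
Queue = Latency + 1  [with Latency=0]  = 1

1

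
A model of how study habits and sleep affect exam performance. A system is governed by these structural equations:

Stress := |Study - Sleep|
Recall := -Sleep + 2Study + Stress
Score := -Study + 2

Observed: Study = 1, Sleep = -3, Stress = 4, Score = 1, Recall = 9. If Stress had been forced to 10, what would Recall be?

15

do(Stress=10) replaces the equation Stress := |Study - Sleep| with the constant Stress = 10.
Recall = -Sleep + 2Study + Stress  [with Sleep=-3, Study=1, Stress=10]  = 15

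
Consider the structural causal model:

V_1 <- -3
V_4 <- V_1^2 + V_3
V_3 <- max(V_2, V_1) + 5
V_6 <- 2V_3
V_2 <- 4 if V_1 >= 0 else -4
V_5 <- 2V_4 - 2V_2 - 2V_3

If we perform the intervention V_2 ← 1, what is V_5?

do(V_2=1) replaces the equation V_2 <- 4 if V_1 >= 0 else -4 with the constant V_2 = 1.
V_3 = max(V_2, V_1) + 5  [with V_2=1, V_1=-3]  = 6
V_4 = V_1^2 + V_3  [with V_1=-3, V_3=6]  = 15
V_5 = 2V_4 - 2V_2 - 2V_3  [with V_4=15, V_2=1, V_3=6]  = 16

16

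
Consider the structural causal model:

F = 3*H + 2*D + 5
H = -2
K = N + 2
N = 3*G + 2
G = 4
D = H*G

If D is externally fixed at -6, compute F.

The intervention breaks the incoming arrows to D: D = H*G no longer applies, and D = -6.
F = 3*H + 2*D + 5  [with H=-2, D=-6]  = -13

-13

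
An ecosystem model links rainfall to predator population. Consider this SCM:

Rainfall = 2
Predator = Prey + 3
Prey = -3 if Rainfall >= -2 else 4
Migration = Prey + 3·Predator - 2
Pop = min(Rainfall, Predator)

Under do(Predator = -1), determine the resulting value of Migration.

-8

The intervention breaks the incoming arrows to Predator: Predator = Prey + 3 no longer applies, and Predator = -1.
Prey = -3 if Rainfall >= -2 else 4  [with Rainfall=2]  = -3
Migration = Prey + 3·Predator - 2  [with Prey=-3, Predator=-1]  = -8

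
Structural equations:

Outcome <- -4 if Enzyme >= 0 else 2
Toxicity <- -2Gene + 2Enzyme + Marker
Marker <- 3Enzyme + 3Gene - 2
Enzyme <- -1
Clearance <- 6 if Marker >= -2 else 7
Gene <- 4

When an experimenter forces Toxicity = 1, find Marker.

7

Under do(Toxicity=1), the mechanism Toxicity <- -2Gene + 2Enzyme + Marker is discarded; Toxicity is fixed at 1.
Since Marker is not a descendant of the intervened variable, it is unaffected.
Marker = 3Enzyme + 3Gene - 2  [with Enzyme=-1, Gene=4]  = 7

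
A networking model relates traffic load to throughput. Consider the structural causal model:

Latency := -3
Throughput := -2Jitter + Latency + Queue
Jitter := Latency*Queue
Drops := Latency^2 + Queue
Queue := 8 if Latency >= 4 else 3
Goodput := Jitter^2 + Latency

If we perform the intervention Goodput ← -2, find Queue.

3

do(Goodput=-2) replaces the equation Goodput := Jitter^2 + Latency with the constant Goodput = -2.
Queue is not downstream of the intervention, so its value is determined by the original equations.
Queue = 8 if Latency >= 4 else 3  [with Latency=-3]  = 3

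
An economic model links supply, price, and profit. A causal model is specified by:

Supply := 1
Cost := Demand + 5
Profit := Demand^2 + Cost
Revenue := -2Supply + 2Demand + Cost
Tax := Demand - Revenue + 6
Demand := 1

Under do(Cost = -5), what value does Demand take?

Under do(Cost=-5), the mechanism Cost := Demand + 5 is discarded; Cost is fixed at -5.
Demand is not downstream of the intervention, so its value is determined by the original equations.

1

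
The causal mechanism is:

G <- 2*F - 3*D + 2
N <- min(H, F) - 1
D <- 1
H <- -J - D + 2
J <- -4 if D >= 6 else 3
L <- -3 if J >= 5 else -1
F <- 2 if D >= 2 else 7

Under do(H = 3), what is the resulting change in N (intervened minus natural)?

The intervention breaks the incoming arrows to H: H <- -J - D + 2 no longer applies, and H = 3.
F = 2 if D >= 2 else 7  [with D=1]  = 7
N = min(H, F) - 1  [with H=3, F=7]  = 2
Without intervention: J = -4 if D >= 6 else 3  [with D=1]  = 3; H = -J - D + 2  [with J=3, D=1]  = -2; F = 2 if D >= 2 else 7  [with D=1]  = 7; N = min(H, F) - 1  [with H=-2, F=7]  = -3.
Change = 2 − (-3) = 5.

5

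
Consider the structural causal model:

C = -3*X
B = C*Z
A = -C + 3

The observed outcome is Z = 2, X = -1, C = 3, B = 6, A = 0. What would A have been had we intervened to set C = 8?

-5

do(C=8) replaces the equation C = -3*X with the constant C = 8.
A = -C + 3  [with C=8]  = -5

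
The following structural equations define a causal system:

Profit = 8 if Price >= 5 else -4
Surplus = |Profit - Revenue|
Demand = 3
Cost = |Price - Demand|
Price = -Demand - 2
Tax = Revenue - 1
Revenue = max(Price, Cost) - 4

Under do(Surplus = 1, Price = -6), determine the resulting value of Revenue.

Under do(Surplus = 1, Price = -6), each intervened variable's structural equation is replaced by its fixed value.
Cost = |Price - Demand|  [with Price=-6, Demand=3]  = 9
Revenue = max(Price, Cost) - 4  [with Price=-6, Cost=9]  = 5

5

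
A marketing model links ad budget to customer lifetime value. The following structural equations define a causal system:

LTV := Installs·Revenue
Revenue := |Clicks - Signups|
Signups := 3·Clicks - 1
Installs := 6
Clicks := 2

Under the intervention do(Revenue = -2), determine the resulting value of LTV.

Intervening sets Revenue = -2 and removes its equation (Revenue := |Clicks - Signups|).
LTV = Installs·Revenue  [with Installs=6, Revenue=-2]  = -12

-12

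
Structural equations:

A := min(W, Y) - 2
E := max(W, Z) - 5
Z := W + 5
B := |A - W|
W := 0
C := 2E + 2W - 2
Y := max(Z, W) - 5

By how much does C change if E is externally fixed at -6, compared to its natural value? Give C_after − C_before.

-12

Intervening sets E = -6 and removes its equation (E := max(W, Z) - 5).
C = 2E + 2W - 2  [with E=-6, W=0]  = -14
Without intervention: Z = W + 5  [with W=0]  = 5; E = max(W, Z) - 5  [with W=0, Z=5]  = 0; C = 2E + 2W - 2  [with E=0, W=0]  = -2.
Change = -14 − (-2) = -12.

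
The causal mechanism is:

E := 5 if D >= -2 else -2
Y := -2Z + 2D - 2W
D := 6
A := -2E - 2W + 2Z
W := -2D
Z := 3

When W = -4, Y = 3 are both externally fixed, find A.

Setting W = -4, Y = 3 by intervention discards those variables' equations.
E = 5 if D >= -2 else -2  [with D=6]  = 5
A = -2E - 2W + 2Z  [with E=5, W=-4, Z=3]  = 4

4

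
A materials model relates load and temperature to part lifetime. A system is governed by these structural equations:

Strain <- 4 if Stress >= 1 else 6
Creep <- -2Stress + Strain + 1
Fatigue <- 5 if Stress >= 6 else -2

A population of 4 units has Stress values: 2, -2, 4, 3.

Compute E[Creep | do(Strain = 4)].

1.5

do(Strain=4) breaks Strain's dependence on Stress. With Strain=4 fixed, Creep across the units is 1, 9, -3, -1, mean 1.5.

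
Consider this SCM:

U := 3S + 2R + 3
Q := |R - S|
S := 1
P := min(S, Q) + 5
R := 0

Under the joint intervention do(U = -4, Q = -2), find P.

The joint intervention fixes U = -4, Q = -2, removing each variable's own equation.
P = min(S, Q) + 5  [with S=1, Q=-2]  = 3

3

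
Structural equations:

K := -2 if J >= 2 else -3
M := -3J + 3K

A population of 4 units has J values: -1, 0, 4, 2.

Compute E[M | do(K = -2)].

do(K=-2) breaks K's dependence on J. With K=-2 fixed, M across the units is -3, -6, -18, -12, mean -9.75.

-9.75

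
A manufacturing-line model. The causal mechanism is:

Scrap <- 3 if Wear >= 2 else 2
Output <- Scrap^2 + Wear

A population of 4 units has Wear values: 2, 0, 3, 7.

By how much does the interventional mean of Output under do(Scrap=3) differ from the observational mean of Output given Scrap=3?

-1

Every unit gets Scrap=3 under the intervention. Output values become 11, 9, 12, 16; E[Output|do(Scrap=3)] = 12.
E[Output|Scrap=3] averages over only the 3 units with Scrap=3 (Wear = 2, 3, 7): Output = 11, 12, 16, mean 13.
Difference = 12 − 13 = -1.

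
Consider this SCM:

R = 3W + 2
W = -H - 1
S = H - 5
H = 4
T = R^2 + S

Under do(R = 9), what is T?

80

Intervening sets R = 9 and removes its equation (R = 3W + 2).
S = H - 5  [with H=4]  = -1
T = R^2 + S  [with R=9, S=-1]  = 80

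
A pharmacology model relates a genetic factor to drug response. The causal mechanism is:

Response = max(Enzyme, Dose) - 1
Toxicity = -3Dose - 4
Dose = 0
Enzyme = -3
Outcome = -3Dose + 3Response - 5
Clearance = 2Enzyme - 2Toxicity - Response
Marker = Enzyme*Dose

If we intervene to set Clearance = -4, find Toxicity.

do(Clearance=-4) replaces the equation Clearance = 2Enzyme - 2Toxicity - Response with the constant Clearance = -4.
Since Toxicity is not a descendant of the intervened variable, it is unaffected.
Toxicity = -3Dose - 4  [with Dose=0]  = -4

-4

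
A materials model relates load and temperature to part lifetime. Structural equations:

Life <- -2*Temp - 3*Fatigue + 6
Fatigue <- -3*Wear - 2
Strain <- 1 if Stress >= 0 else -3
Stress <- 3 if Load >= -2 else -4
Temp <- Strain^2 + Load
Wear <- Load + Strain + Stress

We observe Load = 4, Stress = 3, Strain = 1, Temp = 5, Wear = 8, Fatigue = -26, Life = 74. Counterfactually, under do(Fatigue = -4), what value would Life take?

Intervening sets Fatigue = -4 and removes its equation (Fatigue <- -3*Wear - 2).
Stress = 3 if Load >= -2 else -4  [with Load=4]  = 3
Strain = 1 if Stress >= 0 else -3  [with Stress=3]  = 1
Temp = Strain^2 + Load  [with Strain=1, Load=4]  = 5
Life = -2*Temp - 3*Fatigue + 6  [with Temp=5, Fatigue=-4]  = 8

8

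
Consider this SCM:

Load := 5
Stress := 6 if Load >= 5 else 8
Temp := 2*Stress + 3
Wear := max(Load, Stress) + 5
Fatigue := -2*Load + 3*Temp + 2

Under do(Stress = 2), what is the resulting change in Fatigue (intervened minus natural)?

-24

do(Stress=2) replaces the equation Stress := 6 if Load >= 5 else 8 with the constant Stress = 2.
Temp = 2*Stress + 3  [with Stress=2]  = 7
Fatigue = -2*Load + 3*Temp + 2  [with Load=5, Temp=7]  = 13
Without intervention: Stress = 6 if Load >= 5 else 8  [with Load=5]  = 6; Temp = 2*Stress + 3  [with Stress=6]  = 15; Fatigue = -2*Load + 3*Temp + 2  [with Load=5, Temp=15]  = 37.
Change = 13 − 37 = -24.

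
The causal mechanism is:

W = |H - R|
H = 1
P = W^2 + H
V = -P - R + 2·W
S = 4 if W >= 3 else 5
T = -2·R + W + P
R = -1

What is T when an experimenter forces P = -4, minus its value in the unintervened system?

-9

Under do(P=-4), the mechanism P = W^2 + H is discarded; P is fixed at -4.
W = |H - R|  [with H=1, R=-1]  = 2
T = -2·R + W + P  [with R=-1, W=2, P=-4]  = 0
Without intervention: W = |H - R|  [with H=1, R=-1]  = 2; P = W^2 + H  [with W=2, H=1]  = 5; T = -2·R + W + P  [with R=-1, W=2, P=5]  = 9.
Change = 0 − 9 = -9.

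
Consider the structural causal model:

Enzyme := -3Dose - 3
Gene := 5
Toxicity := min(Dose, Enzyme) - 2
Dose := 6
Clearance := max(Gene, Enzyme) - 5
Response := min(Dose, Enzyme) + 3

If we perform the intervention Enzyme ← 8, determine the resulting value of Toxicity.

do(Enzyme=8) replaces the equation Enzyme := -3Dose - 3 with the constant Enzyme = 8.
Toxicity = min(Dose, Enzyme) - 2  [with Dose=6, Enzyme=8]  = 4

4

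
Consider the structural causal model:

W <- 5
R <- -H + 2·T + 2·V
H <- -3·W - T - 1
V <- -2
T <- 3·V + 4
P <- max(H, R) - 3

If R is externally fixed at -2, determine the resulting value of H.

-14

The intervention breaks the incoming arrows to R: R <- -H + 2·T + 2·V no longer applies, and R = -2.
Since H is not a descendant of the intervened variable, it is unaffected.
T = 3·V + 4  [with V=-2]  = -2
H = -3·W - T - 1  [with W=5, T=-2]  = -14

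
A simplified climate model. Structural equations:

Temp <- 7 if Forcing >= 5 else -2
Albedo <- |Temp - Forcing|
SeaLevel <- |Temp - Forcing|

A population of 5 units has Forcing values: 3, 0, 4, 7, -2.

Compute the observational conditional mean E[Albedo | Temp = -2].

3.25

E[Albedo|Temp=-2] averages over only the 4 units with Temp=-2 (Forcing = 3, 0, 4, -2): Albedo = 5, 2, 6, 0, mean 3.25.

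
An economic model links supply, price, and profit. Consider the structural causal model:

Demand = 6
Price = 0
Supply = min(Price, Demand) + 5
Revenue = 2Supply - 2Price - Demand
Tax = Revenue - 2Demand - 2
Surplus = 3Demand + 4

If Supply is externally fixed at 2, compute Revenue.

-2

The intervention breaks the incoming arrows to Supply: Supply = min(Price, Demand) + 5 no longer applies, and Supply = 2.
Revenue = 2Supply - 2Price - Demand  [with Supply=2, Price=0, Demand=6]  = -2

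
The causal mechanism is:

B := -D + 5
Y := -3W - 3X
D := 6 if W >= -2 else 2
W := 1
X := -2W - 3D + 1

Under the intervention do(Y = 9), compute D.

The intervention breaks the incoming arrows to Y: Y := -3W - 3X no longer applies, and Y = 9.
Since D is not a descendant of the intervened variable, it is unaffected.
D = 6 if W >= -2 else 2  [with W=1]  = 6

6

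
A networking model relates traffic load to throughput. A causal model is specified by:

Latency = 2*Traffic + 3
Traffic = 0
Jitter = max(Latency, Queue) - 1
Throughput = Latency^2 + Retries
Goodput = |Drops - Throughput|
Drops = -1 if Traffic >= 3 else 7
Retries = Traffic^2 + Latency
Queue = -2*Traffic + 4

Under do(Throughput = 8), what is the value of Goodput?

1

do(Throughput=8) replaces the equation Throughput = Latency^2 + Retries with the constant Throughput = 8.
Drops = -1 if Traffic >= 3 else 7  [with Traffic=0]  = 7
Goodput = |Drops - Throughput|  [with Drops=7, Throughput=8]  = 1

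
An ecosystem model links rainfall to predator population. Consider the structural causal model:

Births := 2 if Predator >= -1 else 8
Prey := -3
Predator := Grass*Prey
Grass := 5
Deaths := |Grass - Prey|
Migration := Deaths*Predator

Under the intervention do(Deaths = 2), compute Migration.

-30

The intervention breaks the incoming arrows to Deaths: Deaths := |Grass - Prey| no longer applies, and Deaths = 2.
Predator = Grass*Prey  [with Grass=5, Prey=-3]  = -15
Migration = Deaths*Predator  [with Deaths=2, Predator=-15]  = -30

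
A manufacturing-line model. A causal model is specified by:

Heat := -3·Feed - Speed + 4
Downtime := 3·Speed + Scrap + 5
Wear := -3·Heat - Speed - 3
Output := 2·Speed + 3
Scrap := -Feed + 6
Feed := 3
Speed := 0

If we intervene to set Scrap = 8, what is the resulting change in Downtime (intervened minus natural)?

5

Under do(Scrap=8), the mechanism Scrap := -Feed + 6 is discarded; Scrap is fixed at 8.
Downtime = 3·Speed + Scrap + 5  [with Speed=0, Scrap=8]  = 13
Without intervention: Scrap = -Feed + 6  [with Feed=3]  = 3; Downtime = 3·Speed + Scrap + 5  [with Speed=0, Scrap=3]  = 8.
Change = 13 − 8 = 5.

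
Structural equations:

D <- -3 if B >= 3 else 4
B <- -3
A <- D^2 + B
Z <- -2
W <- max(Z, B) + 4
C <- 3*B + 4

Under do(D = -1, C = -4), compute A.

-2

Setting D = -1, C = -4 by intervention discards those variables' equations.
A = D^2 + B  [with D=-1, B=-3]  = -2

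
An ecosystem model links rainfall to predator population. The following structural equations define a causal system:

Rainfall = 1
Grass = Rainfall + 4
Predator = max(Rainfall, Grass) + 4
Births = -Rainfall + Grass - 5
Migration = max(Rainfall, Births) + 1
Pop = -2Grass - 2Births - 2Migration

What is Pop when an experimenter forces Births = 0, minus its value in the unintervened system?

Under do(Births=0), the mechanism Births = -Rainfall + Grass - 5 is discarded; Births is fixed at 0.
Grass = Rainfall + 4  [with Rainfall=1]  = 5
Migration = max(Rainfall, Births) + 1  [with Rainfall=1, Births=0]  = 2
Pop = -2Grass - 2Births - 2Migration  [with Grass=5, Births=0, Migration=2]  = -14
Without intervention: Grass = Rainfall + 4  [with Rainfall=1]  = 5; Births = -Rainfall + Grass - 5  [with Rainfall=1, Grass=5]  = -1; Migration = max(Rainfall, Births) + 1  [with Rainfall=1, Births=-1]  = 2; Pop = -2Grass - 2Births - 2Migration  [with Grass=5, Births=-1, Migration=2]  = -12.
Change = -14 − (-12) = -2.

-2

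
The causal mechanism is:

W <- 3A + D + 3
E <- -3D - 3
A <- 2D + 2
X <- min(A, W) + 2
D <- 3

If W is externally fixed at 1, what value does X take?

3

do(W=1) replaces the equation W <- 3A + D + 3 with the constant W = 1.
A = 2D + 2  [with D=3]  = 8
X = min(A, W) + 2  [with A=8, W=1]  = 3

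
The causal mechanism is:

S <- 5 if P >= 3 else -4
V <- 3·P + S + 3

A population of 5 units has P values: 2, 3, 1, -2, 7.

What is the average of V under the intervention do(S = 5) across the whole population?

14.6

Every unit gets S=5 under the intervention. V values become 14, 17, 11, 2, 29; E[V|do(S=5)] = 14.6.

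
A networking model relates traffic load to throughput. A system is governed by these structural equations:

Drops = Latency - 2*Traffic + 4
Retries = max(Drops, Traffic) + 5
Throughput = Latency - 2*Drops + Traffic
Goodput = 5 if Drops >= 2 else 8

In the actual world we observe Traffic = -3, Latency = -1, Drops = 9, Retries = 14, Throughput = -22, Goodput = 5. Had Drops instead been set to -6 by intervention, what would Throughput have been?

8

do(Drops=-6) replaces the equation Drops = Latency - 2*Traffic + 4 with the constant Drops = -6.
Throughput = Latency - 2*Drops + Traffic  [with Latency=-1, Drops=-6, Traffic=-3]  = 8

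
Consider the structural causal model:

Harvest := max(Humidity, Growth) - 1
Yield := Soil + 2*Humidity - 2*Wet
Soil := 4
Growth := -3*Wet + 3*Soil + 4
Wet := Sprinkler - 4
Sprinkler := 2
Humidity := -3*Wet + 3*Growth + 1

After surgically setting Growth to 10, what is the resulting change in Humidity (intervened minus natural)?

Intervening sets Growth = 10 and removes its equation (Growth := -3*Wet + 3*Soil + 4).
Wet = Sprinkler - 4  [with Sprinkler=2]  = -2
Humidity = -3*Wet + 3*Growth + 1  [with Wet=-2, Growth=10]  = 37
Without intervention: Wet = Sprinkler - 4  [with Sprinkler=2]  = -2; Growth = -3*Wet + 3*Soil + 4  [with Wet=-2, Soil=4]  = 22; Humidity = -3*Wet + 3*Growth + 1  [with Wet=-2, Growth=22]  = 73.
Change = 37 − 73 = -36.

-36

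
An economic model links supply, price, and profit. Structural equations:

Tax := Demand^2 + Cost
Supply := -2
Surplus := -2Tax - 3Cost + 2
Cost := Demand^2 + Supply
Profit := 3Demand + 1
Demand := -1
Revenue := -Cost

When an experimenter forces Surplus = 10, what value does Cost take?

Intervening sets Surplus = 10 and removes its equation (Surplus := -2Tax - 3Cost + 2).
Cost is not downstream of the intervention, so its value is determined by the original equations.
Cost = Demand^2 + Supply  [with Demand=-1, Supply=-2]  = -1

-1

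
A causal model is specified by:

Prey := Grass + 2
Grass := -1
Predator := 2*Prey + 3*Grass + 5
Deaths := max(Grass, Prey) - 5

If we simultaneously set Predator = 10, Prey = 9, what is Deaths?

The joint intervention fixes Predator = 10, Prey = 9, removing each variable's own equation.
Deaths = max(Grass, Prey) - 5  [with Grass=-1, Prey=9]  = 4

4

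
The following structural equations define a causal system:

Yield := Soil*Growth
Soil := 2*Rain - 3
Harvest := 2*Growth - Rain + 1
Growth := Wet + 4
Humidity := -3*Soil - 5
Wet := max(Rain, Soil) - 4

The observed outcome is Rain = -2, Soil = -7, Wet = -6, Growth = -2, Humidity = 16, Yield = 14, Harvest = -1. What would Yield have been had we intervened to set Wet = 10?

-98

The intervention breaks the incoming arrows to Wet: Wet := max(Rain, Soil) - 4 no longer applies, and Wet = 10.
Soil = 2*Rain - 3  [with Rain=-2]  = -7
Growth = Wet + 4  [with Wet=10]  = 14
Yield = Soil*Growth  [with Soil=-7, Growth=14]  = -98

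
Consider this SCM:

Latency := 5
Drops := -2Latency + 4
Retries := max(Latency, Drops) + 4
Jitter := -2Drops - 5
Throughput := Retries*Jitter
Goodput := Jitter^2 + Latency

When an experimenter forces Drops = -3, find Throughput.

do(Drops=-3) replaces the equation Drops := -2Latency + 4 with the constant Drops = -3.
Retries = max(Latency, Drops) + 4  [with Latency=5, Drops=-3]  = 9
Jitter = -2Drops - 5  [with Drops=-3]  = 1
Throughput = Retries*Jitter  [with Retries=9, Jitter=1]  = 9

9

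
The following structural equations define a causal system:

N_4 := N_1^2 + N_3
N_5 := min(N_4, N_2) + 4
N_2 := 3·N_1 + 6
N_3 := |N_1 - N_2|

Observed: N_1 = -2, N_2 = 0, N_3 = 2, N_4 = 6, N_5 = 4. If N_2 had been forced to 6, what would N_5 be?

10

do(N_2=6) replaces the equation N_2 := 3·N_1 + 6 with the constant N_2 = 6.
N_3 = |N_1 - N_2|  [with N_1=-2, N_2=6]  = 8
N_4 = N_1^2 + N_3  [with N_1=-2, N_3=8]  = 12
N_5 = min(N_4, N_2) + 4  [with N_4=12, N_2=6]  = 10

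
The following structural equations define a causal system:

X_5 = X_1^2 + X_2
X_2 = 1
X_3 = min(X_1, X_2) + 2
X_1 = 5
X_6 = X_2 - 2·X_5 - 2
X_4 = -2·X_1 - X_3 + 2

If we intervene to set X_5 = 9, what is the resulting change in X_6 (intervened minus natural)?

34

The intervention breaks the incoming arrows to X_5: X_5 = X_1^2 + X_2 no longer applies, and X_5 = 9.
X_6 = X_2 - 2·X_5 - 2  [with X_2=1, X_5=9]  = -19
Without intervention: X_5 = X_1^2 + X_2  [with X_1=5, X_2=1]  = 26; X_6 = X_2 - 2·X_5 - 2  [with X_2=1, X_5=26]  = -53.
Change = -19 − (-53) = 34.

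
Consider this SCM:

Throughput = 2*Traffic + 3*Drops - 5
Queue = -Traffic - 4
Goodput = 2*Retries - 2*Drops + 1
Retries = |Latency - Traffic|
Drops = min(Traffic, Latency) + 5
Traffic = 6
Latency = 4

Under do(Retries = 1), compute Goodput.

Under do(Retries=1), the mechanism Retries = |Latency - Traffic| is discarded; Retries is fixed at 1.
Drops = min(Traffic, Latency) + 5  [with Traffic=6, Latency=4]  = 9
Goodput = 2*Retries - 2*Drops + 1  [with Retries=1, Drops=9]  = -15

-15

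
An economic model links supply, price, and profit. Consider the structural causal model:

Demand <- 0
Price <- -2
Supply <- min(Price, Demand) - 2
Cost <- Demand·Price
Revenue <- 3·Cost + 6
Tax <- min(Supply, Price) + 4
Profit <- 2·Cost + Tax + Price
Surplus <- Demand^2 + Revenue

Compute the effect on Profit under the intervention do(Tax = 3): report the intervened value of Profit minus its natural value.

Intervening sets Tax = 3 and removes its equation (Tax <- min(Supply, Price) + 4).
Cost = Demand·Price  [with Demand=0, Price=-2]  = 0
Profit = 2·Cost + Tax + Price  [with Cost=0, Tax=3, Price=-2]  = 1
Without intervention: Supply = min(Price, Demand) - 2  [with Price=-2, Demand=0]  = -4; Cost = Demand·Price  [with Demand=0, Price=-2]  = 0; Tax = min(Supply, Price) + 4  [with Supply=-4, Price=-2]  = 0; Profit = 2·Cost + Tax + Price  [with Cost=0, Tax=0, Price=-2]  = -2.
Change = 1 − (-2) = 3.

3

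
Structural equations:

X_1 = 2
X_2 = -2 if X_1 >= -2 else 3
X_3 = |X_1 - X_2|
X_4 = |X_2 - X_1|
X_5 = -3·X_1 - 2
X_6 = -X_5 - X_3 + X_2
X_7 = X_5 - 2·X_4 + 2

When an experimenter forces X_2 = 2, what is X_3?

The intervention breaks the incoming arrows to X_2: X_2 = -2 if X_1 >= -2 else 3 no longer applies, and X_2 = 2.
X_3 = |X_1 - X_2|  [with X_1=2, X_2=2]  = 0

0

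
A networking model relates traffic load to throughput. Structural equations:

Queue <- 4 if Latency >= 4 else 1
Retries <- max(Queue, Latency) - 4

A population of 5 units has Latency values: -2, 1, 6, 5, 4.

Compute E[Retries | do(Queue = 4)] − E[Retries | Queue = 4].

-0.4

Under do(Queue=4), Queue's equation is replaced by Queue=4 for every unit. Per-unit Retries: 0, 0, 2, 1, 0. Mean = 0.6.
Conditioning on Queue=4 selects the 3 unit(s) with Latency ∈ {6, 5, 4}. Their Retries values: 2, 1, 0. Mean = 1.
Difference = 0.6 − 1 = -0.4.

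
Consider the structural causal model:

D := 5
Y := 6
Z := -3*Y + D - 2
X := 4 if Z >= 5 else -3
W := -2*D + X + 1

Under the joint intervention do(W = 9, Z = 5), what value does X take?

Under do(W = 9, Z = 5), each intervened variable's structural equation is replaced by its fixed value.
X = 4 if Z >= 5 else -3  [with Z=5]  = 4

4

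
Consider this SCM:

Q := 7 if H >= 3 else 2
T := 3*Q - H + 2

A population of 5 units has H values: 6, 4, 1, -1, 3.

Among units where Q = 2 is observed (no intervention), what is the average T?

Observing Q=2 restricts to units where Q's equation naturally yields 2: H ∈ {1, -1}. In that subpopulation T = 7, 9, mean 8.

8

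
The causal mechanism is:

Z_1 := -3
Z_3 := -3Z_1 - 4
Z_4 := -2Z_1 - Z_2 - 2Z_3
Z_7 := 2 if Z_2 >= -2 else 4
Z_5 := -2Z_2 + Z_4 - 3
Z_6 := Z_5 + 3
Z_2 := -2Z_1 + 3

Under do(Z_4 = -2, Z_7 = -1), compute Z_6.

The joint intervention fixes Z_4 = -2, Z_7 = -1, removing each variable's own equation.
Z_2 = -2Z_1 + 3  [with Z_1=-3]  = 9
Z_5 = -2Z_2 + Z_4 - 3  [with Z_2=9, Z_4=-2]  = -23
Z_6 = Z_5 + 3  [with Z_5=-23]  = -20

-20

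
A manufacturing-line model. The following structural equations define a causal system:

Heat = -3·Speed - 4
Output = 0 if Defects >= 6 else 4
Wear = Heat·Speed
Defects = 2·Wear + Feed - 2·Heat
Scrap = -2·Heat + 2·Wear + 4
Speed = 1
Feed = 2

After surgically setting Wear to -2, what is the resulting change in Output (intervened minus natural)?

The intervention breaks the incoming arrows to Wear: Wear = Heat·Speed no longer applies, and Wear = -2.
Heat = -3·Speed - 4  [with Speed=1]  = -7
Defects = 2·Wear + Feed - 2·Heat  [with Wear=-2, Feed=2, Heat=-7]  = 12
Output = 0 if Defects >= 6 else 4  [with Defects=12]  = 0
Without intervention: Heat = -3·Speed - 4  [with Speed=1]  = -7; Wear = Heat·Speed  [with Heat=-7, Speed=1]  = -7; Defects = 2·Wear + Feed - 2·Heat  [with Wear=-7, Feed=2, Heat=-7]  = 2; Output = 0 if Defects >= 6 else 4  [with Defects=2]  = 4.
Change = 0 − 4 = -4.

-4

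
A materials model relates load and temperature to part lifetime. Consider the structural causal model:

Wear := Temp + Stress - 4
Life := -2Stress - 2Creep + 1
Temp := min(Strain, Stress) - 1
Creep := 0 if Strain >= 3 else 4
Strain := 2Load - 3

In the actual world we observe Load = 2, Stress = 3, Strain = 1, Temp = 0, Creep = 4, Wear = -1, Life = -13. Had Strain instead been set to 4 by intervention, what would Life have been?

-5

The intervention breaks the incoming arrows to Strain: Strain := 2Load - 3 no longer applies, and Strain = 4.
Creep = 0 if Strain >= 3 else 4  [with Strain=4]  = 0
Life = -2Stress - 2Creep + 1  [with Stress=3, Creep=0]  = -5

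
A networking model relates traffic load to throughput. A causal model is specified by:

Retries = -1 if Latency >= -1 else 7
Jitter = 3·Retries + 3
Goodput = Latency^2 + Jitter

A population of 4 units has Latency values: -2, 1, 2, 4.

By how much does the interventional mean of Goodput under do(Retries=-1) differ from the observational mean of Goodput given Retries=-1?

-0.75

Under do(Retries=-1), Retries's equation is replaced by Retries=-1 for every unit. Per-unit Goodput: 4, 1, 4, 16. Mean = 6.25.
Conditioning on Retries=-1 selects the 3 unit(s) with Latency ∈ {1, 2, 4}. Their Goodput values: 1, 4, 16. Mean = 7.
Difference = 6.25 − 7 = -0.75.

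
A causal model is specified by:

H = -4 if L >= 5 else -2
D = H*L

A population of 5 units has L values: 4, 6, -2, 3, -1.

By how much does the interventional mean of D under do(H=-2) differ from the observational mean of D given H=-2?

-2

Under do(H=-2), H's equation is replaced by H=-2 for every unit. Per-unit D: -8, -12, 4, -6, 2. Mean = -4.
Conditioning on H=-2 selects the 4 unit(s) with L ∈ {4, -2, 3, -1}. Their D values: -8, 4, -6, 2. Mean = -2.
Difference = -4 − (-2) = -2.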